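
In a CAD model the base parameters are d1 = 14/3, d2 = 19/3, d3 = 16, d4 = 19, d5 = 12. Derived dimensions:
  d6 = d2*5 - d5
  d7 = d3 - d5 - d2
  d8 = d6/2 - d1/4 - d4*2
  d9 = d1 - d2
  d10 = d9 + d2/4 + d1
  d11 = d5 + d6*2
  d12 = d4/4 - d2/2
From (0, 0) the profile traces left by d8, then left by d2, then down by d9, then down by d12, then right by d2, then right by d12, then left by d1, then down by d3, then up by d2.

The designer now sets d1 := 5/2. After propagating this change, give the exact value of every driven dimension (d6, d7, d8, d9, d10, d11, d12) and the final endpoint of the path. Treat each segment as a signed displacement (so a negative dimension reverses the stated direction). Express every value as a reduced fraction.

d6 = 59/3
d7 = -7/3
d8 = -691/24
d9 = -23/6
d10 = 1/4
d11 = 154/3
d12 = 19/12
endpoint = (223/8, -89/12)

Apply edit: d1 := 5/2
  d6 = d2*5 - d5 = 59/3
  d7 = d3 - d5 - d2 = -7/3
  d8 = d6/2 - d1/4 - d4*2 = -691/24
  d9 = d1 - d2 = -23/6
  d10 = d9 + d2/4 + d1 = 1/4
  d11 = d5 + d6*2 = 154/3
  d12 = d4/4 - d2/2 = 19/12
Walk from origin (0, 0):
  seg 1: left by d8 = -691/24 → (691/24, 0)
  seg 2: left by d2 = 19/3 → (539/24, 0)
  seg 3: down by d9 = -23/6 → (539/24, 23/6)
  seg 4: down by d12 = 19/12 → (539/24, 9/4)
  seg 5: right by d2 = 19/3 → (691/24, 9/4)
  seg 6: right by d12 = 19/12 → (243/8, 9/4)
  seg 7: left by d1 = 5/2 → (223/8, 9/4)
  seg 8: down by d3 = 16 → (223/8, -55/4)
  seg 9: up by d2 = 19/3 → (223/8, -89/12)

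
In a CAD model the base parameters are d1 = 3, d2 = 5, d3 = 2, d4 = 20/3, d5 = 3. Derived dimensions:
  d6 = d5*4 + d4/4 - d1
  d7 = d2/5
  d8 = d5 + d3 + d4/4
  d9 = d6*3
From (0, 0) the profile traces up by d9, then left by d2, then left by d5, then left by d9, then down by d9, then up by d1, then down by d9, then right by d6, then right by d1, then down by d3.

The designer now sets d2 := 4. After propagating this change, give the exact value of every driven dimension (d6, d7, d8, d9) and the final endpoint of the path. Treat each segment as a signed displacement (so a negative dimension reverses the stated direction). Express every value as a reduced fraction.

Apply edit: d2 := 4
  d6 = d5*4 + d4/4 - d1 = 32/3
  d7 = d2/5 = 4/5
  d8 = d5 + d3 + d4/4 = 20/3
  d9 = d6*3 = 32
Walk from origin (0, 0):
  seg 1: up by d9 = 32 → (0, 32)
  seg 2: left by d2 = 4 → (-4, 32)
  seg 3: left by d5 = 3 → (-7, 32)
  seg 4: left by d9 = 32 → (-39, 32)
  seg 5: down by d9 = 32 → (-39, 0)
  seg 6: up by d1 = 3 → (-39, 3)
  seg 7: down by d9 = 32 → (-39, -29)
  seg 8: right by d6 = 32/3 → (-85/3, -29)
  seg 9: right by d1 = 3 → (-76/3, -29)
  seg 10: down by d3 = 2 → (-76/3, -31)

d6 = 32/3
d7 = 4/5
d8 = 20/3
d9 = 32
endpoint = (-76/3, -31)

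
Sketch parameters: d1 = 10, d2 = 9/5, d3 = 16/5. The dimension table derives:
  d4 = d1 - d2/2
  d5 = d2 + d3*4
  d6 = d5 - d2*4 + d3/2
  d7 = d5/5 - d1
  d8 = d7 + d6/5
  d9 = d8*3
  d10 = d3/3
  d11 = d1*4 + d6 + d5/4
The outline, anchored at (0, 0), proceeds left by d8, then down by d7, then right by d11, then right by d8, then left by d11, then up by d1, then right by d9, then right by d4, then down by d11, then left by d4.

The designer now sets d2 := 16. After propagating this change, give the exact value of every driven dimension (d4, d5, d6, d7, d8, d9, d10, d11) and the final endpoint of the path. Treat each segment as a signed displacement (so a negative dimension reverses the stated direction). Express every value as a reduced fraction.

Apply edit: d2 := 16
  d4 = d1 - d2/2 = 2
  d5 = d2 + d3*4 = 144/5
  d6 = d5 - d2*4 + d3/2 = -168/5
  d7 = d5/5 - d1 = -106/25
  d8 = d7 + d6/5 = -274/25
  d9 = d8*3 = -822/25
  d10 = d3/3 = 16/15
  d11 = d1*4 + d6 + d5/4 = 68/5
Walk from origin (0, 0):
  seg 1: left by d8 = -274/25 → (274/25, 0)
  seg 2: down by d7 = -106/25 → (274/25, 106/25)
  seg 3: right by d11 = 68/5 → (614/25, 106/25)
  seg 4: right by d8 = -274/25 → (68/5, 106/25)
  seg 5: left by d11 = 68/5 → (0, 106/25)
  seg 6: up by d1 = 10 → (0, 356/25)
  seg 7: right by d9 = -822/25 → (-822/25, 356/25)
  seg 8: right by d4 = 2 → (-772/25, 356/25)
  seg 9: down by d11 = 68/5 → (-772/25, 16/25)
  seg 10: left by d4 = 2 → (-822/25, 16/25)

d4 = 2
d5 = 144/5
d6 = -168/5
d7 = -106/25
d8 = -274/25
d9 = -822/25
d10 = 16/15
d11 = 68/5
endpoint = (-822/25, 16/25)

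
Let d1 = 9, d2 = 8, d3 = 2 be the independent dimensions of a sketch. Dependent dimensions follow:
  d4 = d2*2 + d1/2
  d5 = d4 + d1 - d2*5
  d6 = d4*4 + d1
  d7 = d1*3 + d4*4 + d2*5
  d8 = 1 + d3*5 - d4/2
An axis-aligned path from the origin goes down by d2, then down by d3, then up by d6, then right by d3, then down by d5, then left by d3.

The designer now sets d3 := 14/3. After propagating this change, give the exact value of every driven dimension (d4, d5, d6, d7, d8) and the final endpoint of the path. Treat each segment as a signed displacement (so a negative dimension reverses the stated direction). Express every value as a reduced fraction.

Apply edit: d3 := 14/3
  d4 = d2*2 + d1/2 = 41/2
  d5 = d4 + d1 - d2*5 = -21/2
  d6 = d4*4 + d1 = 91
  d7 = d1*3 + d4*4 + d2*5 = 149
  d8 = 1 + d3*5 - d4/2 = 169/12
Walk from origin (0, 0):
  seg 1: down by d2 = 8 → (0, -8)
  seg 2: down by d3 = 14/3 → (0, -38/3)
  seg 3: up by d6 = 91 → (0, 235/3)
  seg 4: right by d3 = 14/3 → (14/3, 235/3)
  seg 5: down by d5 = -21/2 → (14/3, 533/6)
  seg 6: left by d3 = 14/3 → (0, 533/6)

d4 = 41/2
d5 = -21/2
d6 = 91
d7 = 149
d8 = 169/12
endpoint = (0, 533/6)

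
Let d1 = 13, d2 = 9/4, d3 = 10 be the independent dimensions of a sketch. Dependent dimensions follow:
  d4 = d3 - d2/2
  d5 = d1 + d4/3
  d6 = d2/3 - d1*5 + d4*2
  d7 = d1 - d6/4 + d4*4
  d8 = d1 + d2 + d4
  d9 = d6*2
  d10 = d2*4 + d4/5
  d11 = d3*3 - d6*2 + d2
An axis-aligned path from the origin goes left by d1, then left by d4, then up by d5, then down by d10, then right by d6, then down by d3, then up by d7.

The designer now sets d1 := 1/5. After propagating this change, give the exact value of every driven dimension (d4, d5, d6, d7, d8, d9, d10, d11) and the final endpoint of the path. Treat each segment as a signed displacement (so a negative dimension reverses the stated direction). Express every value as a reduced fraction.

d4 = 71/8
d5 = 379/120
d6 = 35/2
d7 = 1253/40
d8 = 453/40
d9 = 35
d10 = 431/40
d11 = -11/4
endpoint = (337/40, 329/24)

Apply edit: d1 := 1/5
  d4 = d3 - d2/2 = 71/8
  d5 = d1 + d4/3 = 379/120
  d6 = d2/3 - d1*5 + d4*2 = 35/2
  d7 = d1 - d6/4 + d4*4 = 1253/40
  d8 = d1 + d2 + d4 = 453/40
  d9 = d6*2 = 35
  d10 = d2*4 + d4/5 = 431/40
  d11 = d3*3 - d6*2 + d2 = -11/4
Walk from origin (0, 0):
  seg 1: left by d1 = 1/5 → (-1/5, 0)
  seg 2: left by d4 = 71/8 → (-363/40, 0)
  seg 3: up by d5 = 379/120 → (-363/40, 379/120)
  seg 4: down by d10 = 431/40 → (-363/40, -457/60)
  seg 5: right by d6 = 35/2 → (337/40, -457/60)
  seg 6: down by d3 = 10 → (337/40, -1057/60)
  seg 7: up by d7 = 1253/40 → (337/40, 329/24)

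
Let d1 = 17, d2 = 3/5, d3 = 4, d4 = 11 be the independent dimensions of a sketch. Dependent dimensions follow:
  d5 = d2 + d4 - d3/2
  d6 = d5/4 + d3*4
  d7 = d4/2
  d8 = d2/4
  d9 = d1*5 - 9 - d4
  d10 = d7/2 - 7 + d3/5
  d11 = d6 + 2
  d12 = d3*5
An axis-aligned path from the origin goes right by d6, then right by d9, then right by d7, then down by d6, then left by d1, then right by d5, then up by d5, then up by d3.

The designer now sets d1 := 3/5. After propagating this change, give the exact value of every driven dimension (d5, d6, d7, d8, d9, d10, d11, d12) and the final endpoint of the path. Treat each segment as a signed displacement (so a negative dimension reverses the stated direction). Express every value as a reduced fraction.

d5 = 48/5
d6 = 92/5
d7 = 11/2
d8 = 3/20
d9 = -17
d10 = -69/20
d11 = 102/5
d12 = 20
endpoint = (159/10, -24/5)

Apply edit: d1 := 3/5
  d5 = d2 + d4 - d3/2 = 48/5
  d6 = d5/4 + d3*4 = 92/5
  d7 = d4/2 = 11/2
  d8 = d2/4 = 3/20
  d9 = d1*5 - 9 - d4 = -17
  d10 = d7/2 - 7 + d3/5 = -69/20
  d11 = d6 + 2 = 102/5
  d12 = d3*5 = 20
Walk from origin (0, 0):
  seg 1: right by d6 = 92/5 → (92/5, 0)
  seg 2: right by d9 = -17 → (7/5, 0)
  seg 3: right by d7 = 11/2 → (69/10, 0)
  seg 4: down by d6 = 92/5 → (69/10, -92/5)
  seg 5: left by d1 = 3/5 → (63/10, -92/5)
  seg 6: right by d5 = 48/5 → (159/10, -92/5)
  seg 7: up by d5 = 48/5 → (159/10, -44/5)
  seg 8: up by d3 = 4 → (159/10, -24/5)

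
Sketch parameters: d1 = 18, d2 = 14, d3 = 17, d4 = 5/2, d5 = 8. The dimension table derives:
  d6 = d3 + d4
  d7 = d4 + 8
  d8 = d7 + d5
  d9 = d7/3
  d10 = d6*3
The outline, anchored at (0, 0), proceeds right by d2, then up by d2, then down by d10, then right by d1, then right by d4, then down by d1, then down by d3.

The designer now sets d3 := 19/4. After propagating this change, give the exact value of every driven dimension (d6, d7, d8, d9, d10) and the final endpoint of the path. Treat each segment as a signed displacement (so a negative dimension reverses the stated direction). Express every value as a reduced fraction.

Apply edit: d3 := 19/4
  d6 = d3 + d4 = 29/4
  d7 = d4 + 8 = 21/2
  d8 = d7 + d5 = 37/2
  d9 = d7/3 = 7/2
  d10 = d6*3 = 87/4
Walk from origin (0, 0):
  seg 1: right by d2 = 14 → (14, 0)
  seg 2: up by d2 = 14 → (14, 14)
  seg 3: down by d10 = 87/4 → (14, -31/4)
  seg 4: right by d1 = 18 → (32, -31/4)
  seg 5: right by d4 = 5/2 → (69/2, -31/4)
  seg 6: down by d1 = 18 → (69/2, -103/4)
  seg 7: down by d3 = 19/4 → (69/2, -61/2)

d6 = 29/4
d7 = 21/2
d8 = 37/2
d9 = 7/2
d10 = 87/4
endpoint = (69/2, -61/2)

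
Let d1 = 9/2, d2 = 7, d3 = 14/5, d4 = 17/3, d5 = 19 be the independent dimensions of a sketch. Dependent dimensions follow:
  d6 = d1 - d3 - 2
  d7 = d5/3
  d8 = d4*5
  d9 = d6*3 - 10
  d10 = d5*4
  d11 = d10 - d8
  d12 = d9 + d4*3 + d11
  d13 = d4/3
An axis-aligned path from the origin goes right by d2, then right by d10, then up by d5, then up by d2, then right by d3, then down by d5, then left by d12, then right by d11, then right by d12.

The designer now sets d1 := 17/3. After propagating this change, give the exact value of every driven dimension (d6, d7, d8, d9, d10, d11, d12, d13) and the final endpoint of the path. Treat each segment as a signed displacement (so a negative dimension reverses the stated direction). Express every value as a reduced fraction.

d6 = 13/15
d7 = 19/3
d8 = 85/3
d9 = -37/5
d10 = 76
d11 = 143/3
d12 = 859/15
d13 = 17/9
endpoint = (2002/15, 7)

Apply edit: d1 := 17/3
  d6 = d1 - d3 - 2 = 13/15
  d7 = d5/3 = 19/3
  d8 = d4*5 = 85/3
  d9 = d6*3 - 10 = -37/5
  d10 = d5*4 = 76
  d11 = d10 - d8 = 143/3
  d12 = d9 + d4*3 + d11 = 859/15
  d13 = d4/3 = 17/9
Walk from origin (0, 0):
  seg 1: right by d2 = 7 → (7, 0)
  seg 2: right by d10 = 76 → (83, 0)
  seg 3: up by d5 = 19 → (83, 19)
  seg 4: up by d2 = 7 → (83, 26)
  seg 5: right by d3 = 14/5 → (429/5, 26)
  seg 6: down by d5 = 19 → (429/5, 7)
  seg 7: left by d12 = 859/15 → (428/15, 7)
  seg 8: right by d11 = 143/3 → (381/5, 7)
  seg 9: right by d12 = 859/15 → (2002/15, 7)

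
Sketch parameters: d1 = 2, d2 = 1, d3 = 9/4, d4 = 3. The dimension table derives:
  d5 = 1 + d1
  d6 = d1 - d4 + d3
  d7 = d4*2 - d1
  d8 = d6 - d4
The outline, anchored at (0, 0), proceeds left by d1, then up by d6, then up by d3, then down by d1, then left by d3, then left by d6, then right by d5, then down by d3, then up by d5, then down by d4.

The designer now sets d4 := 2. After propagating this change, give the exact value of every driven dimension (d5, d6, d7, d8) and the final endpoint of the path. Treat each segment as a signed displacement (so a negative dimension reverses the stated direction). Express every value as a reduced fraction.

d5 = 3
d6 = 9/4
d7 = 2
d8 = 1/4
endpoint = (-7/2, 5/4)

Apply edit: d4 := 2
  d5 = 1 + d1 = 3
  d6 = d1 - d4 + d3 = 9/4
  d7 = d4*2 - d1 = 2
  d8 = d6 - d4 = 1/4
Walk from origin (0, 0):
  seg 1: left by d1 = 2 → (-2, 0)
  seg 2: up by d6 = 9/4 → (-2, 9/4)
  seg 3: up by d3 = 9/4 → (-2, 9/2)
  seg 4: down by d1 = 2 → (-2, 5/2)
  seg 5: left by d3 = 9/4 → (-17/4, 5/2)
  seg 6: left by d6 = 9/4 → (-13/2, 5/2)
  seg 7: right by d5 = 3 → (-7/2, 5/2)
  seg 8: down by d3 = 9/4 → (-7/2, 1/4)
  seg 9: up by d5 = 3 → (-7/2, 13/4)
  seg 10: down by d4 = 2 → (-7/2, 5/4)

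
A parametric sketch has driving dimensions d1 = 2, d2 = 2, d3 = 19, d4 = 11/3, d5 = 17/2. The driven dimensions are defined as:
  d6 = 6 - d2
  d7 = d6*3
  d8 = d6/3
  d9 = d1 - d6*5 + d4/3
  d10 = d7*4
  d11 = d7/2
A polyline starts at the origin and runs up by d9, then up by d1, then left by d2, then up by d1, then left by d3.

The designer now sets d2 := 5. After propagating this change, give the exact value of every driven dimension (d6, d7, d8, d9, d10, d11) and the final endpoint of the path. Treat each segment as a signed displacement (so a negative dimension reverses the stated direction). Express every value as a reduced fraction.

Apply edit: d2 := 5
  d6 = 6 - d2 = 1
  d7 = d6*3 = 3
  d8 = d6/3 = 1/3
  d9 = d1 - d6*5 + d4/3 = -16/9
  d10 = d7*4 = 12
  d11 = d7/2 = 3/2
Walk from origin (0, 0):
  seg 1: up by d9 = -16/9 → (0, -16/9)
  seg 2: up by d1 = 2 → (0, 2/9)
  seg 3: left by d2 = 5 → (-5, 2/9)
  seg 4: up by d1 = 2 → (-5, 20/9)
  seg 5: left by d3 = 19 → (-24, 20/9)

d6 = 1
d7 = 3
d8 = 1/3
d9 = -16/9
d10 = 12
d11 = 3/2
endpoint = (-24, 20/9)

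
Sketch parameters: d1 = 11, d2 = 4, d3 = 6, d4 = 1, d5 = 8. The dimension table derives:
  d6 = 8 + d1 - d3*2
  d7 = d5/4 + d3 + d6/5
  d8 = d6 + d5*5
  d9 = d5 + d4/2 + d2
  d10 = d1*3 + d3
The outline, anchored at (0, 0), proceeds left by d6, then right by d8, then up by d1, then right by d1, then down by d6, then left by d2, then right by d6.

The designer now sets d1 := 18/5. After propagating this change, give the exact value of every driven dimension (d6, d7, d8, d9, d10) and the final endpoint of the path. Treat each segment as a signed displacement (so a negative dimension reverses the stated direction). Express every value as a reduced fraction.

Apply edit: d1 := 18/5
  d6 = 8 + d1 - d3*2 = -2/5
  d7 = d5/4 + d3 + d6/5 = 198/25
  d8 = d6 + d5*5 = 198/5
  d9 = d5 + d4/2 + d2 = 25/2
  d10 = d1*3 + d3 = 84/5
Walk from origin (0, 0):
  seg 1: left by d6 = -2/5 → (2/5, 0)
  seg 2: right by d8 = 198/5 → (40, 0)
  seg 3: up by d1 = 18/5 → (40, 18/5)
  seg 4: right by d1 = 18/5 → (218/5, 18/5)
  seg 5: down by d6 = -2/5 → (218/5, 4)
  seg 6: left by d2 = 4 → (198/5, 4)
  seg 7: right by d6 = -2/5 → (196/5, 4)

d6 = -2/5
d7 = 198/25
d8 = 198/5
d9 = 25/2
d10 = 84/5
endpoint = (196/5, 4)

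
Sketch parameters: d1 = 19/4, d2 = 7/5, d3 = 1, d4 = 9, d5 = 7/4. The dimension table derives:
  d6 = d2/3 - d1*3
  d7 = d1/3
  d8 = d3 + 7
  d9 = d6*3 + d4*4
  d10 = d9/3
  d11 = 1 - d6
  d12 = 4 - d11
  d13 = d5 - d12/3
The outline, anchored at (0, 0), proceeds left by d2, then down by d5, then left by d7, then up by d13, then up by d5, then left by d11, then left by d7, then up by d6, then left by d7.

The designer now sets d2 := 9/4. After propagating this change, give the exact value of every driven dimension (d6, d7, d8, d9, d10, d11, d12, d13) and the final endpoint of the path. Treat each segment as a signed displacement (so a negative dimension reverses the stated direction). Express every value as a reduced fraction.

Apply edit: d2 := 9/4
  d6 = d2/3 - d1*3 = -27/2
  d7 = d1/3 = 19/12
  d8 = d3 + 7 = 8
  d9 = d6*3 + d4*4 = -9/2
  d10 = d9/3 = -3/2
  d11 = 1 - d6 = 29/2
  d12 = 4 - d11 = -21/2
  d13 = d5 - d12/3 = 21/4
Walk from origin (0, 0):
  seg 1: left by d2 = 9/4 → (-9/4, 0)
  seg 2: down by d5 = 7/4 → (-9/4, -7/4)
  seg 3: left by d7 = 19/12 → (-23/6, -7/4)
  seg 4: up by d13 = 21/4 → (-23/6, 7/2)
  seg 5: up by d5 = 7/4 → (-23/6, 21/4)
  seg 6: left by d11 = 29/2 → (-55/3, 21/4)
  seg 7: left by d7 = 19/12 → (-239/12, 21/4)
  seg 8: up by d6 = -27/2 → (-239/12, -33/4)
  seg 9: left by d7 = 19/12 → (-43/2, -33/4)

d6 = -27/2
d7 = 19/12
d8 = 8
d9 = -9/2
d10 = -3/2
d11 = 29/2
d12 = -21/2
d13 = 21/4
endpoint = (-43/2, -33/4)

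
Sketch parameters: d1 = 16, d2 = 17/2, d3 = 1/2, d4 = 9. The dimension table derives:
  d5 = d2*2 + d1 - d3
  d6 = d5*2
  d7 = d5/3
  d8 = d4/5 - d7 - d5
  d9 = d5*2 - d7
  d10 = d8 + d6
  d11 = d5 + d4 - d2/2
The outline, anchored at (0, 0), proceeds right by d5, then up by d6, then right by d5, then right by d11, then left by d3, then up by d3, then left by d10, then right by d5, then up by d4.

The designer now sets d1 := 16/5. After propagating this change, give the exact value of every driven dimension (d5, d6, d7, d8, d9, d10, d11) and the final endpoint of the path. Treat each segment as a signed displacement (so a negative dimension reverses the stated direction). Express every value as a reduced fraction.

Apply edit: d1 := 16/5
  d5 = d2*2 + d1 - d3 = 197/10
  d6 = d5*2 = 197/5
  d7 = d5/3 = 197/30
  d8 = d4/5 - d7 - d5 = -367/15
  d9 = d5*2 - d7 = 197/6
  d10 = d8 + d6 = 224/15
  d11 = d5 + d4 - d2/2 = 489/20
Walk from origin (0, 0):
  seg 1: right by d5 = 197/10 → (197/10, 0)
  seg 2: up by d6 = 197/5 → (197/10, 197/5)
  seg 3: right by d5 = 197/10 → (197/5, 197/5)
  seg 4: right by d11 = 489/20 → (1277/20, 197/5)
  seg 5: left by d3 = 1/2 → (1267/20, 197/5)
  seg 6: up by d3 = 1/2 → (1267/20, 399/10)
  seg 7: left by d10 = 224/15 → (581/12, 399/10)
  seg 8: right by d5 = 197/10 → (4087/60, 399/10)
  seg 9: up by d4 = 9 → (4087/60, 489/10)

d5 = 197/10
d6 = 197/5
d7 = 197/30
d8 = -367/15
d9 = 197/6
d10 = 224/15
d11 = 489/20
endpoint = (4087/60, 489/10)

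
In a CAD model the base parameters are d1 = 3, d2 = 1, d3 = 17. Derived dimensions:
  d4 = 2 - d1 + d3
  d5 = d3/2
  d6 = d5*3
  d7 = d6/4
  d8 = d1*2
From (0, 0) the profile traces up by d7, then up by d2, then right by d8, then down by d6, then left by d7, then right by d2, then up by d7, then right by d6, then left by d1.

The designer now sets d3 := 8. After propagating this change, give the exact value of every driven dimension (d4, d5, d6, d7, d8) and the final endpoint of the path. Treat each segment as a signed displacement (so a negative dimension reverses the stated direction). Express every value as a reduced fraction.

Apply edit: d3 := 8
  d4 = 2 - d1 + d3 = 7
  d5 = d3/2 = 4
  d6 = d5*3 = 12
  d7 = d6/4 = 3
  d8 = d1*2 = 6
Walk from origin (0, 0):
  seg 1: up by d7 = 3 → (0, 3)
  seg 2: up by d2 = 1 → (0, 4)
  seg 3: right by d8 = 6 → (6, 4)
  seg 4: down by d6 = 12 → (6, -8)
  seg 5: left by d7 = 3 → (3, -8)
  seg 6: right by d2 = 1 → (4, -8)
  seg 7: up by d7 = 3 → (4, -5)
  seg 8: right by d6 = 12 → (16, -5)
  seg 9: left by d1 = 3 → (13, -5)

d4 = 7
d5 = 4
d6 = 12
d7 = 3
d8 = 6
endpoint = (13, -5)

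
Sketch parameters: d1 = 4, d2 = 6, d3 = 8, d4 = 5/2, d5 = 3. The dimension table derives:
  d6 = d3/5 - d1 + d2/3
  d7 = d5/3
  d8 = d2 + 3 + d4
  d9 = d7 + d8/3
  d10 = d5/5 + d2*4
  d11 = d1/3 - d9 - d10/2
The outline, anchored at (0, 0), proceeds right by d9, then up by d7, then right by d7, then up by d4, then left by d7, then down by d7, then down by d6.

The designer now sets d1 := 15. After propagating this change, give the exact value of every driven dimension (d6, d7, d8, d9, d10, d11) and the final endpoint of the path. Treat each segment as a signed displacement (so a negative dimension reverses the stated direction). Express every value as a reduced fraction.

d6 = -57/5
d7 = 1
d8 = 23/2
d9 = 29/6
d10 = 123/5
d11 = -182/15
endpoint = (29/6, 139/10)

Apply edit: d1 := 15
  d6 = d3/5 - d1 + d2/3 = -57/5
  d7 = d5/3 = 1
  d8 = d2 + 3 + d4 = 23/2
  d9 = d7 + d8/3 = 29/6
  d10 = d5/5 + d2*4 = 123/5
  d11 = d1/3 - d9 - d10/2 = -182/15
Walk from origin (0, 0):
  seg 1: right by d9 = 29/6 → (29/6, 0)
  seg 2: up by d7 = 1 → (29/6, 1)
  seg 3: right by d7 = 1 → (35/6, 1)
  seg 4: up by d4 = 5/2 → (35/6, 7/2)
  seg 5: left by d7 = 1 → (29/6, 7/2)
  seg 6: down by d7 = 1 → (29/6, 5/2)
  seg 7: down by d6 = -57/5 → (29/6, 139/10)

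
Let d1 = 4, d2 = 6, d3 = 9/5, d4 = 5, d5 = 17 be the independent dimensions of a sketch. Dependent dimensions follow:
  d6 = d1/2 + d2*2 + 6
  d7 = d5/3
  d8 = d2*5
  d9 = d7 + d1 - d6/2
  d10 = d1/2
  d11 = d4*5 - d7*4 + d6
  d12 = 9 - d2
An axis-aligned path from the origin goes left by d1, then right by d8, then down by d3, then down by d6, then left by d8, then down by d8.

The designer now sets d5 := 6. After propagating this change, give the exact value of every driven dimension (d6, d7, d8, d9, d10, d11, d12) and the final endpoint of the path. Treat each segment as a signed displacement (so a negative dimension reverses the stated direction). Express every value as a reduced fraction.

Apply edit: d5 := 6
  d6 = d1/2 + d2*2 + 6 = 20
  d7 = d5/3 = 2
  d8 = d2*5 = 30
  d9 = d7 + d1 - d6/2 = -4
  d10 = d1/2 = 2
  d11 = d4*5 - d7*4 + d6 = 37
  d12 = 9 - d2 = 3
Walk from origin (0, 0):
  seg 1: left by d1 = 4 → (-4, 0)
  seg 2: right by d8 = 30 → (26, 0)
  seg 3: down by d3 = 9/5 → (26, -9/5)
  seg 4: down by d6 = 20 → (26, -109/5)
  seg 5: left by d8 = 30 → (-4, -109/5)
  seg 6: down by d8 = 30 → (-4, -259/5)

d6 = 20
d7 = 2
d8 = 30
d9 = -4
d10 = 2
d11 = 37
d12 = 3
endpoint = (-4, -259/5)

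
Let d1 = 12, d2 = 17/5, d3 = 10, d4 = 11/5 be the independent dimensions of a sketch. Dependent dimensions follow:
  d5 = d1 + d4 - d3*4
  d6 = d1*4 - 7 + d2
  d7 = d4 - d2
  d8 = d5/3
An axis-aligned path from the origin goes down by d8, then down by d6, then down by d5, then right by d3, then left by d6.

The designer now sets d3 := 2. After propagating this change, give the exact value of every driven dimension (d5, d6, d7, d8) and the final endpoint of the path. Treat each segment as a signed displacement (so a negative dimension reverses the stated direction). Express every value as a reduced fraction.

d5 = 31/5
d6 = 222/5
d7 = -6/5
d8 = 31/15
endpoint = (-212/5, -158/3)

Apply edit: d3 := 2
  d5 = d1 + d4 - d3*4 = 31/5
  d6 = d1*4 - 7 + d2 = 222/5
  d7 = d4 - d2 = -6/5
  d8 = d5/3 = 31/15
Walk from origin (0, 0):
  seg 1: down by d8 = 31/15 → (0, -31/15)
  seg 2: down by d6 = 222/5 → (0, -697/15)
  seg 3: down by d5 = 31/5 → (0, -158/3)
  seg 4: right by d3 = 2 → (2, -158/3)
  seg 5: left by d6 = 222/5 → (-212/5, -158/3)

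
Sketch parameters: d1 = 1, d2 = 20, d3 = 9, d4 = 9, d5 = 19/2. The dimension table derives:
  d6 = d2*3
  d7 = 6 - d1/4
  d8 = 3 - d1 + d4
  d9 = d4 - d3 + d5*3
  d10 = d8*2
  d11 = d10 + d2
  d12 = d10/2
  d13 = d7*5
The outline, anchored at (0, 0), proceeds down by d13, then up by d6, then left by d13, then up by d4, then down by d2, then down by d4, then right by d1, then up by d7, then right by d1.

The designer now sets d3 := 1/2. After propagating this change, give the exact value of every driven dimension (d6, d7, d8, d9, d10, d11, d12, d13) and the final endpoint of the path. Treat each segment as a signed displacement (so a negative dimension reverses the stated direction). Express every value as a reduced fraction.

d6 = 60
d7 = 23/4
d8 = 11
d9 = 37
d10 = 22
d11 = 42
d12 = 11
d13 = 115/4
endpoint = (-107/4, 17)

Apply edit: d3 := 1/2
  d6 = d2*3 = 60
  d7 = 6 - d1/4 = 23/4
  d8 = 3 - d1 + d4 = 11
  d9 = d4 - d3 + d5*3 = 37
  d10 = d8*2 = 22
  d11 = d10 + d2 = 42
  d12 = d10/2 = 11
  d13 = d7*5 = 115/4
Walk from origin (0, 0):
  seg 1: down by d13 = 115/4 → (0, -115/4)
  seg 2: up by d6 = 60 → (0, 125/4)
  seg 3: left by d13 = 115/4 → (-115/4, 125/4)
  seg 4: up by d4 = 9 → (-115/4, 161/4)
  seg 5: down by d2 = 20 → (-115/4, 81/4)
  seg 6: down by d4 = 9 → (-115/4, 45/4)
  seg 7: right by d1 = 1 → (-111/4, 45/4)
  seg 8: up by d7 = 23/4 → (-111/4, 17)
  seg 9: right by d1 = 1 → (-107/4, 17)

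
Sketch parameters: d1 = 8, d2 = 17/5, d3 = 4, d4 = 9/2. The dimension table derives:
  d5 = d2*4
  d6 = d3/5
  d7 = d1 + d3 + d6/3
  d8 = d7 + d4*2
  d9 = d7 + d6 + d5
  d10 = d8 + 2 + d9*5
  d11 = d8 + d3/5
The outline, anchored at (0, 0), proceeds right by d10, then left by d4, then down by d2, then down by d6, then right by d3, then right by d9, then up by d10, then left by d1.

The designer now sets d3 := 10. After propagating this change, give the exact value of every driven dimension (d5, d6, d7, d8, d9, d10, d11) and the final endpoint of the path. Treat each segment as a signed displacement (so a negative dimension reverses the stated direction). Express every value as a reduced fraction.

d5 = 68/5
d6 = 2
d7 = 56/3
d8 = 83/3
d9 = 514/15
d10 = 201
d11 = 89/3
endpoint = (6983/30, 978/5)

Apply edit: d3 := 10
  d5 = d2*4 = 68/5
  d6 = d3/5 = 2
  d7 = d1 + d3 + d6/3 = 56/3
  d8 = d7 + d4*2 = 83/3
  d9 = d7 + d6 + d5 = 514/15
  d10 = d8 + 2 + d9*5 = 201
  d11 = d8 + d3/5 = 89/3
Walk from origin (0, 0):
  seg 1: right by d10 = 201 → (201, 0)
  seg 2: left by d4 = 9/2 → (393/2, 0)
  seg 3: down by d2 = 17/5 → (393/2, -17/5)
  seg 4: down by d6 = 2 → (393/2, -27/5)
  seg 5: right by d3 = 10 → (413/2, -27/5)
  seg 6: right by d9 = 514/15 → (7223/30, -27/5)
  seg 7: up by d10 = 201 → (7223/30, 978/5)
  seg 8: left by d1 = 8 → (6983/30, 978/5)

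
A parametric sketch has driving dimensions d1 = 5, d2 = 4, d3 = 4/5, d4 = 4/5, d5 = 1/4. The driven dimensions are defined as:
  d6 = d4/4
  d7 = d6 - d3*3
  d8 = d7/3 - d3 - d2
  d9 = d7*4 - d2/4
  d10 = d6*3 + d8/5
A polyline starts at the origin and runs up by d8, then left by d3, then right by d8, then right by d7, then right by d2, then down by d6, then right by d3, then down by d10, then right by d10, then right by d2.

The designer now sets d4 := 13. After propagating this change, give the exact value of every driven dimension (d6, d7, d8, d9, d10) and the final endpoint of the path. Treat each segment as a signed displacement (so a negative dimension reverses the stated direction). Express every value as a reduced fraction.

d6 = 13/4
d7 = 17/20
d8 = -271/60
d9 = 12/5
d10 = 1327/150
endpoint = (659/50, -1246/75)

Apply edit: d4 := 13
  d6 = d4/4 = 13/4
  d7 = d6 - d3*3 = 17/20
  d8 = d7/3 - d3 - d2 = -271/60
  d9 = d7*4 - d2/4 = 12/5
  d10 = d6*3 + d8/5 = 1327/150
Walk from origin (0, 0):
  seg 1: up by d8 = -271/60 → (0, -271/60)
  seg 2: left by d3 = 4/5 → (-4/5, -271/60)
  seg 3: right by d8 = -271/60 → (-319/60, -271/60)
  seg 4: right by d7 = 17/20 → (-67/15, -271/60)
  seg 5: right by d2 = 4 → (-7/15, -271/60)
  seg 6: down by d6 = 13/4 → (-7/15, -233/30)
  seg 7: right by d3 = 4/5 → (1/3, -233/30)
  seg 8: down by d10 = 1327/150 → (1/3, -1246/75)
  seg 9: right by d10 = 1327/150 → (459/50, -1246/75)
  seg 10: right by d2 = 4 → (659/50, -1246/75)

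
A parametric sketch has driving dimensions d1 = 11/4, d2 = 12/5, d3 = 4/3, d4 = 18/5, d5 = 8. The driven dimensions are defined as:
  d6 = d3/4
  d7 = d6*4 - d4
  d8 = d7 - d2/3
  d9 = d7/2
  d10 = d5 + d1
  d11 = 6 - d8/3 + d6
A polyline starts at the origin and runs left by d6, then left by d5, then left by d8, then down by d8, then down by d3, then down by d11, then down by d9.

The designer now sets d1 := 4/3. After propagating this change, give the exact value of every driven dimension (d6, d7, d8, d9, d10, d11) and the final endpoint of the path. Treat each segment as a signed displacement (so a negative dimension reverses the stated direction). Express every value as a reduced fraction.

Apply edit: d1 := 4/3
  d6 = d3/4 = 1/3
  d7 = d6*4 - d4 = -34/15
  d8 = d7 - d2/3 = -46/15
  d9 = d7/2 = -17/15
  d10 = d5 + d1 = 28/3
  d11 = 6 - d8/3 + d6 = 331/45
Walk from origin (0, 0):
  seg 1: left by d6 = 1/3 → (-1/3, 0)
  seg 2: left by d5 = 8 → (-25/3, 0)
  seg 3: left by d8 = -46/15 → (-79/15, 0)
  seg 4: down by d8 = -46/15 → (-79/15, 46/15)
  seg 5: down by d3 = 4/3 → (-79/15, 26/15)
  seg 6: down by d11 = 331/45 → (-79/15, -253/45)
  seg 7: down by d9 = -17/15 → (-79/15, -202/45)

d6 = 1/3
d7 = -34/15
d8 = -46/15
d9 = -17/15
d10 = 28/3
d11 = 331/45
endpoint = (-79/15, -202/45)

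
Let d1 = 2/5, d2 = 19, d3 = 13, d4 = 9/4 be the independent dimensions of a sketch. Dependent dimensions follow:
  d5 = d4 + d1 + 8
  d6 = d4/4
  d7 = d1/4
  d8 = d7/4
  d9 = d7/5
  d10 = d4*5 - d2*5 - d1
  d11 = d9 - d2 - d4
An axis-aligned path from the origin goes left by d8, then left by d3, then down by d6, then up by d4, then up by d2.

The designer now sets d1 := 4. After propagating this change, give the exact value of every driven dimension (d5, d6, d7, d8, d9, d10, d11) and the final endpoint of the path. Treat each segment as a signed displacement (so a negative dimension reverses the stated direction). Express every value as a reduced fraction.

Apply edit: d1 := 4
  d5 = d4 + d1 + 8 = 57/4
  d6 = d4/4 = 9/16
  d7 = d1/4 = 1
  d8 = d7/4 = 1/4
  d9 = d7/5 = 1/5
  d10 = d4*5 - d2*5 - d1 = -351/4
  d11 = d9 - d2 - d4 = -421/20
Walk from origin (0, 0):
  seg 1: left by d8 = 1/4 → (-1/4, 0)
  seg 2: left by d3 = 13 → (-53/4, 0)
  seg 3: down by d6 = 9/16 → (-53/4, -9/16)
  seg 4: up by d4 = 9/4 → (-53/4, 27/16)
  seg 5: up by d2 = 19 → (-53/4, 331/16)

d5 = 57/4
d6 = 9/16
d7 = 1
d8 = 1/4
d9 = 1/5
d10 = -351/4
d11 = -421/20
endpoint = (-53/4, 331/16)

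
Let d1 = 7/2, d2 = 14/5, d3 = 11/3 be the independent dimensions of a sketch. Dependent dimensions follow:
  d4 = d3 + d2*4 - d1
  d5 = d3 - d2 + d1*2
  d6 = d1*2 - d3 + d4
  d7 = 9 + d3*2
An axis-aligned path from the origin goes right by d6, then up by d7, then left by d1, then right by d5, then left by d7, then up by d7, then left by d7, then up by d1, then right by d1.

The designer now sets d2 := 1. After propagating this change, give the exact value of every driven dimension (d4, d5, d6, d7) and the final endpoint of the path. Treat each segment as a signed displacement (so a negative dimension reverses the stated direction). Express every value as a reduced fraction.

Apply edit: d2 := 1
  d4 = d3 + d2*4 - d1 = 25/6
  d5 = d3 - d2 + d1*2 = 29/3
  d6 = d1*2 - d3 + d4 = 15/2
  d7 = 9 + d3*2 = 49/3
Walk from origin (0, 0):
  seg 1: right by d6 = 15/2 → (15/2, 0)
  seg 2: up by d7 = 49/3 → (15/2, 49/3)
  seg 3: left by d1 = 7/2 → (4, 49/3)
  seg 4: right by d5 = 29/3 → (41/3, 49/3)
  seg 5: left by d7 = 49/3 → (-8/3, 49/3)
  seg 6: up by d7 = 49/3 → (-8/3, 98/3)
  seg 7: left by d7 = 49/3 → (-19, 98/3)
  seg 8: up by d1 = 7/2 → (-19, 217/6)
  seg 9: right by d1 = 7/2 → (-31/2, 217/6)

d4 = 25/6
d5 = 29/3
d6 = 15/2
d7 = 49/3
endpoint = (-31/2, 217/6)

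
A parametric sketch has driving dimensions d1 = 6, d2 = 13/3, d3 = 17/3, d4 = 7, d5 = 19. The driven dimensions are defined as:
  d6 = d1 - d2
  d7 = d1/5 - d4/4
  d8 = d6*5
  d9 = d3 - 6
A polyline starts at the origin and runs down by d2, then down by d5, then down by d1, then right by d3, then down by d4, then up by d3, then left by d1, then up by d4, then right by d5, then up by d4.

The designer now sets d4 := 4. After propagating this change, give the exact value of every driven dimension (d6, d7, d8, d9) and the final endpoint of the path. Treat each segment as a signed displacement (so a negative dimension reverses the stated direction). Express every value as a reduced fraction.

d6 = 5/3
d7 = 1/5
d8 = 25/3
d9 = -1/3
endpoint = (56/3, -59/3)

Apply edit: d4 := 4
  d6 = d1 - d2 = 5/3
  d7 = d1/5 - d4/4 = 1/5
  d8 = d6*5 = 25/3
  d9 = d3 - 6 = -1/3
Walk from origin (0, 0):
  seg 1: down by d2 = 13/3 → (0, -13/3)
  seg 2: down by d5 = 19 → (0, -70/3)
  seg 3: down by d1 = 6 → (0, -88/3)
  seg 4: right by d3 = 17/3 → (17/3, -88/3)
  seg 5: down by d4 = 4 → (17/3, -100/3)
  seg 6: up by d3 = 17/3 → (17/3, -83/3)
  seg 7: left by d1 = 6 → (-1/3, -83/3)
  seg 8: up by d4 = 4 → (-1/3, -71/3)
  seg 9: right by d5 = 19 → (56/3, -71/3)
  seg 10: up by d4 = 4 → (56/3, -59/3)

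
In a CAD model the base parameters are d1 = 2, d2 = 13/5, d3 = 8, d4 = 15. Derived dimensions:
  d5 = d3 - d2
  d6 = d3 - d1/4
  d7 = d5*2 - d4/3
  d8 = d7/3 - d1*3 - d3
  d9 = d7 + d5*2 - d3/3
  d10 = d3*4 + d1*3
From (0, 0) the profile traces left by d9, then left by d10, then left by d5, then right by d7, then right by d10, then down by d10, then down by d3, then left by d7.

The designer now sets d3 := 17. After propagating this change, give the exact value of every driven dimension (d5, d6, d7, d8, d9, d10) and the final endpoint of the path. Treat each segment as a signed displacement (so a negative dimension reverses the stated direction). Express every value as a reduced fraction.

Apply edit: d3 := 17
  d5 = d3 - d2 = 72/5
  d6 = d3 - d1/4 = 33/2
  d7 = d5*2 - d4/3 = 119/5
  d8 = d7/3 - d1*3 - d3 = -226/15
  d9 = d7 + d5*2 - d3/3 = 704/15
  d10 = d3*4 + d1*3 = 74
Walk from origin (0, 0):
  seg 1: left by d9 = 704/15 → (-704/15, 0)
  seg 2: left by d10 = 74 → (-1814/15, 0)
  seg 3: left by d5 = 72/5 → (-406/3, 0)
  seg 4: right by d7 = 119/5 → (-1673/15, 0)
  seg 5: right by d10 = 74 → (-563/15, 0)
  seg 6: down by d10 = 74 → (-563/15, -74)
  seg 7: down by d3 = 17 → (-563/15, -91)
  seg 8: left by d7 = 119/5 → (-184/3, -91)

d5 = 72/5
d6 = 33/2
d7 = 119/5
d8 = -226/15
d9 = 704/15
d10 = 74
endpoint = (-184/3, -91)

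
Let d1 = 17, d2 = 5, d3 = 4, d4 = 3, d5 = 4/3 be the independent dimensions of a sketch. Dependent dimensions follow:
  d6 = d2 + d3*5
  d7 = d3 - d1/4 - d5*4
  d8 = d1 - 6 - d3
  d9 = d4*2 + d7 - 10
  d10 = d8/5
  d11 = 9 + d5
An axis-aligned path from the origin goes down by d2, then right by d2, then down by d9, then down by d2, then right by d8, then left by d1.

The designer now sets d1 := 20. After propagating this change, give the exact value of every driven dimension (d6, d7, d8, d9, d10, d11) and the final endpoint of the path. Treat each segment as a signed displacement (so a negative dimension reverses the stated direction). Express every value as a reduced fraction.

d6 = 25
d7 = -19/3
d8 = 10
d9 = -31/3
d10 = 2
d11 = 31/3
endpoint = (-5, 1/3)

Apply edit: d1 := 20
  d6 = d2 + d3*5 = 25
  d7 = d3 - d1/4 - d5*4 = -19/3
  d8 = d1 - 6 - d3 = 10
  d9 = d4*2 + d7 - 10 = -31/3
  d10 = d8/5 = 2
  d11 = 9 + d5 = 31/3
Walk from origin (0, 0):
  seg 1: down by d2 = 5 → (0, -5)
  seg 2: right by d2 = 5 → (5, -5)
  seg 3: down by d9 = -31/3 → (5, 16/3)
  seg 4: down by d2 = 5 → (5, 1/3)
  seg 5: right by d8 = 10 → (15, 1/3)
  seg 6: left by d1 = 20 → (-5, 1/3)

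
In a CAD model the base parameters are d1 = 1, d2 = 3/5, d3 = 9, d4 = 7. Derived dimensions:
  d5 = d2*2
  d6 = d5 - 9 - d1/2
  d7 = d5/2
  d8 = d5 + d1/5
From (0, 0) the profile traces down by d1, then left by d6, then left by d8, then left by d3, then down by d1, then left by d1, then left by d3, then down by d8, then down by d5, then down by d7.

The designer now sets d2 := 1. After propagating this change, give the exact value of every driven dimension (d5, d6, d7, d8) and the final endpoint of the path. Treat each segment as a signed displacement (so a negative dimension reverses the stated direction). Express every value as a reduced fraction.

Apply edit: d2 := 1
  d5 = d2*2 = 2
  d6 = d5 - 9 - d1/2 = -15/2
  d7 = d5/2 = 1
  d8 = d5 + d1/5 = 11/5
Walk from origin (0, 0):
  seg 1: down by d1 = 1 → (0, -1)
  seg 2: left by d6 = -15/2 → (15/2, -1)
  seg 3: left by d8 = 11/5 → (53/10, -1)
  seg 4: left by d3 = 9 → (-37/10, -1)
  seg 5: down by d1 = 1 → (-37/10, -2)
  seg 6: left by d1 = 1 → (-47/10, -2)
  seg 7: left by d3 = 9 → (-137/10, -2)
  seg 8: down by d8 = 11/5 → (-137/10, -21/5)
  seg 9: down by d5 = 2 → (-137/10, -31/5)
  seg 10: down by d7 = 1 → (-137/10, -36/5)

d5 = 2
d6 = -15/2
d7 = 1
d8 = 11/5
endpoint = (-137/10, -36/5)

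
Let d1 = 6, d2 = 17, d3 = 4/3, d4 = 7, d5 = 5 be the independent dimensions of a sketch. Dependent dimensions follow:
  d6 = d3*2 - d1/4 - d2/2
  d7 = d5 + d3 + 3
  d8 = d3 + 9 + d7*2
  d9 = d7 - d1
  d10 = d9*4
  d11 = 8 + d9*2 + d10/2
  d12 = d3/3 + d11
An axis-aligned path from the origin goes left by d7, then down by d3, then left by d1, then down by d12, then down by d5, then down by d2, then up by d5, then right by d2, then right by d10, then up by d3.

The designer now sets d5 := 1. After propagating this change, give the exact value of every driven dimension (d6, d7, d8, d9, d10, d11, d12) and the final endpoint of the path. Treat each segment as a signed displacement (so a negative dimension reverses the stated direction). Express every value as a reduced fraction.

d6 = -22/3
d7 = 16/3
d8 = 21
d9 = -2/3
d10 = -8/3
d11 = 16/3
d12 = 52/9
endpoint = (3, -205/9)

Apply edit: d5 := 1
  d6 = d3*2 - d1/4 - d2/2 = -22/3
  d7 = d5 + d3 + 3 = 16/3
  d8 = d3 + 9 + d7*2 = 21
  d9 = d7 - d1 = -2/3
  d10 = d9*4 = -8/3
  d11 = 8 + d9*2 + d10/2 = 16/3
  d12 = d3/3 + d11 = 52/9
Walk from origin (0, 0):
  seg 1: left by d7 = 16/3 → (-16/3, 0)
  seg 2: down by d3 = 4/3 → (-16/3, -4/3)
  seg 3: left by d1 = 6 → (-34/3, -4/3)
  seg 4: down by d12 = 52/9 → (-34/3, -64/9)
  seg 5: down by d5 = 1 → (-34/3, -73/9)
  seg 6: down by d2 = 17 → (-34/3, -226/9)
  seg 7: up by d5 = 1 → (-34/3, -217/9)
  seg 8: right by d2 = 17 → (17/3, -217/9)
  seg 9: right by d10 = -8/3 → (3, -217/9)
  seg 10: up by d3 = 4/3 → (3, -205/9)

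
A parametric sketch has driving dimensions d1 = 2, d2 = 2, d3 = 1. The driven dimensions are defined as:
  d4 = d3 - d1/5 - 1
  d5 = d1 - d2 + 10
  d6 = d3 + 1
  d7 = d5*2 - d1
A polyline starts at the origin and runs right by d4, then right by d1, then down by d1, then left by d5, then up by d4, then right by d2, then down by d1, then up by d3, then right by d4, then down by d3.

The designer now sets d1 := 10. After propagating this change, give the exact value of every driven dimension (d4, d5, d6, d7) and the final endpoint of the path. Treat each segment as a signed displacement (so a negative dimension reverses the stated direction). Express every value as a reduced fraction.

Apply edit: d1 := 10
  d4 = d3 - d1/5 - 1 = -2
  d5 = d1 - d2 + 10 = 18
  d6 = d3 + 1 = 2
  d7 = d5*2 - d1 = 26
Walk from origin (0, 0):
  seg 1: right by d4 = -2 → (-2, 0)
  seg 2: right by d1 = 10 → (8, 0)
  seg 3: down by d1 = 10 → (8, -10)
  seg 4: left by d5 = 18 → (-10, -10)
  seg 5: up by d4 = -2 → (-10, -12)
  seg 6: right by d2 = 2 → (-8, -12)
  seg 7: down by d1 = 10 → (-8, -22)
  seg 8: up by d3 = 1 → (-8, -21)
  seg 9: right by d4 = -2 → (-10, -21)
  seg 10: down by d3 = 1 → (-10, -22)

d4 = -2
d5 = 18
d6 = 2
d7 = 26
endpoint = (-10, -22)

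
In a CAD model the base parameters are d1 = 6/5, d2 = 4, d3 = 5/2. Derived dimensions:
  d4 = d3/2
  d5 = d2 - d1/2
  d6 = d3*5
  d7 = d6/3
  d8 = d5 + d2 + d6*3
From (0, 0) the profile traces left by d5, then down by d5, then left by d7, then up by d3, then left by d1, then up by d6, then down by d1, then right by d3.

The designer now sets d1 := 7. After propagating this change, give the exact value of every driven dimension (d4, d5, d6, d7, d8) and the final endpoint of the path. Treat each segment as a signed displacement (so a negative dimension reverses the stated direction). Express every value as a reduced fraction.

Apply edit: d1 := 7
  d4 = d3/2 = 5/4
  d5 = d2 - d1/2 = 1/2
  d6 = d3*5 = 25/2
  d7 = d6/3 = 25/6
  d8 = d5 + d2 + d6*3 = 42
Walk from origin (0, 0):
  seg 1: left by d5 = 1/2 → (-1/2, 0)
  seg 2: down by d5 = 1/2 → (-1/2, -1/2)
  seg 3: left by d7 = 25/6 → (-14/3, -1/2)
  seg 4: up by d3 = 5/2 → (-14/3, 2)
  seg 5: left by d1 = 7 → (-35/3, 2)
  seg 6: up by d6 = 25/2 → (-35/3, 29/2)
  seg 7: down by d1 = 7 → (-35/3, 15/2)
  seg 8: right by d3 = 5/2 → (-55/6, 15/2)

d4 = 5/4
d5 = 1/2
d6 = 25/2
d7 = 25/6
d8 = 42
endpoint = (-55/6, 15/2)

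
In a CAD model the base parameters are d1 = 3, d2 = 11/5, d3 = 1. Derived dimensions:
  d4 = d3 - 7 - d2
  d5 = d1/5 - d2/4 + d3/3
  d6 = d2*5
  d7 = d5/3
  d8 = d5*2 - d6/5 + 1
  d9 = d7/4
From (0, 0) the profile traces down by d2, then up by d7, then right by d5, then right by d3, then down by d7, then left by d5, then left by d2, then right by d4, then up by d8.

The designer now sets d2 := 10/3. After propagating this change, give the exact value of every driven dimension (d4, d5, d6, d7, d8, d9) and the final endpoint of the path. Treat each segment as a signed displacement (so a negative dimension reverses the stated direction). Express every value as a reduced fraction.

d4 = -28/3
d5 = 1/10
d6 = 50/3
d7 = 1/30
d8 = -32/15
d9 = 1/120
endpoint = (-35/3, -82/15)

Apply edit: d2 := 10/3
  d4 = d3 - 7 - d2 = -28/3
  d5 = d1/5 - d2/4 + d3/3 = 1/10
  d6 = d2*5 = 50/3
  d7 = d5/3 = 1/30
  d8 = d5*2 - d6/5 + 1 = -32/15
  d9 = d7/4 = 1/120
Walk from origin (0, 0):
  seg 1: down by d2 = 10/3 → (0, -10/3)
  seg 2: up by d7 = 1/30 → (0, -33/10)
  seg 3: right by d5 = 1/10 → (1/10, -33/10)
  seg 4: right by d3 = 1 → (11/10, -33/10)
  seg 5: down by d7 = 1/30 → (11/10, -10/3)
  seg 6: left by d5 = 1/10 → (1, -10/3)
  seg 7: left by d2 = 10/3 → (-7/3, -10/3)
  seg 8: right by d4 = -28/3 → (-35/3, -10/3)
  seg 9: up by d8 = -32/15 → (-35/3, -82/15)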